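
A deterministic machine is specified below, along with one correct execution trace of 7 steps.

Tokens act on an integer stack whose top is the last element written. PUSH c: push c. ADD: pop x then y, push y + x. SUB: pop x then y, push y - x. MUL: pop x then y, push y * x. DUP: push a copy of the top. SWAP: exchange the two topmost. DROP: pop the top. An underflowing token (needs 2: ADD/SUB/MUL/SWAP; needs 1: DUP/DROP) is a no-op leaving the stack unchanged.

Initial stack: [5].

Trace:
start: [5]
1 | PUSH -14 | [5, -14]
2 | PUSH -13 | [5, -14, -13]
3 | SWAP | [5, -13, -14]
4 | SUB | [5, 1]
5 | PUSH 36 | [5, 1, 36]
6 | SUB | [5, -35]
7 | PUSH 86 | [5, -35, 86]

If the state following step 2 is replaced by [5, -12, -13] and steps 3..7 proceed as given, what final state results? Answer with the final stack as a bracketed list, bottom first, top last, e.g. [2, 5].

state after step 2 := [5, -12, -13]
3 | SWAP | [5, -13, -12]
4 | SUB | [5, -1]
5 | PUSH 36 | [5, -1, 36]
6 | SUB | [5, -37]
7 | PUSH 86 | [5, -37, 86]

[5, -37, 86]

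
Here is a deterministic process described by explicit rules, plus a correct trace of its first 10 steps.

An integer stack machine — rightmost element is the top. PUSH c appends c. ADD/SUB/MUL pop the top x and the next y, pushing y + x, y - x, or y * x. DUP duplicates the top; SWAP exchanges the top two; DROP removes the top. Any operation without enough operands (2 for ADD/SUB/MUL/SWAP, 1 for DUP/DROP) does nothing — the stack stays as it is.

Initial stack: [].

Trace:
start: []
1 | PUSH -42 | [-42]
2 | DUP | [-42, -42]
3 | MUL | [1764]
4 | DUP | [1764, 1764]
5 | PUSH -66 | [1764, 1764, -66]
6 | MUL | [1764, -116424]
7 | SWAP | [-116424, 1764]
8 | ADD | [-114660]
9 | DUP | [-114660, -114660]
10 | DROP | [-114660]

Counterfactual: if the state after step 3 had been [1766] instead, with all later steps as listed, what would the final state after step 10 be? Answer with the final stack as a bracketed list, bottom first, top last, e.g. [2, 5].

state after step 3 := [1766]
4 | DUP | [1766, 1766]
5 | PUSH -66 | [1766, 1766, -66]
6 | MUL | [1766, -116556]
7 | SWAP | [-116556, 1766]
8 | ADD | [-114790]
9 | DUP | [-114790, -114790]
10 | DROP | [-114790]

[-114790]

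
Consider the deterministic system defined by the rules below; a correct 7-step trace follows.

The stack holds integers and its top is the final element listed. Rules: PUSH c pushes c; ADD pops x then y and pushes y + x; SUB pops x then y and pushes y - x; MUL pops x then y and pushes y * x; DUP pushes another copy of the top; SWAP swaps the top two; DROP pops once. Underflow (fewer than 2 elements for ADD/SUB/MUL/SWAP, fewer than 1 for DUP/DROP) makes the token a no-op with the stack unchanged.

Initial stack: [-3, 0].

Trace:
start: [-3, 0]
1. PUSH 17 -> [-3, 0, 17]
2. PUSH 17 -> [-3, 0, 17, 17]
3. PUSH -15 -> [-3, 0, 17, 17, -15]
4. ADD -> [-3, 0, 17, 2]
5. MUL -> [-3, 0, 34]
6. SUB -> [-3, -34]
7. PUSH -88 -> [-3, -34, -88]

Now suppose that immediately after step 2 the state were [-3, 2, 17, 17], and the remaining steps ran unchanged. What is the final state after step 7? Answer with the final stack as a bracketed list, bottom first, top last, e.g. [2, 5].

[-3, -32, -88]

state after step 2 := [-3, 2, 17, 17]
3. PUSH -15 -> [-3, 2, 17, 17, -15]
4. ADD -> [-3, 2, 17, 2]
5. MUL -> [-3, 2, 34]
6. SUB -> [-3, -32]
7. PUSH -88 -> [-3, -32, -88]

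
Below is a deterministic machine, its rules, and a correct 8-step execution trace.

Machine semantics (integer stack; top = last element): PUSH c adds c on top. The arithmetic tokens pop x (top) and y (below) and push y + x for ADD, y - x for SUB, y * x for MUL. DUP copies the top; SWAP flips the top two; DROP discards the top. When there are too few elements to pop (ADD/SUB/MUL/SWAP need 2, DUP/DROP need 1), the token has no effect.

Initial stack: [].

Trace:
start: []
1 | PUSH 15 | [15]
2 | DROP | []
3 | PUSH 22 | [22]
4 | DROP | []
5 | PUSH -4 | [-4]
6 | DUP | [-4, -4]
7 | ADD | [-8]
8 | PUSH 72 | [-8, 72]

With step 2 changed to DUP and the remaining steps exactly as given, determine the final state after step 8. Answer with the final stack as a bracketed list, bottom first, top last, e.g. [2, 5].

[15, 15, -8, 72]

(re-executing from step 2 with the substitution; state before step 2: [15])
2 | DUP | [15, 15]
3 | PUSH 22 | [15, 15, 22]
4 | DROP | [15, 15]
5 | PUSH -4 | [15, 15, -4]
6 | DUP | [15, 15, -4, -4]
7 | ADD | [15, 15, -8]
8 | PUSH 72 | [15, 15, -8, 72]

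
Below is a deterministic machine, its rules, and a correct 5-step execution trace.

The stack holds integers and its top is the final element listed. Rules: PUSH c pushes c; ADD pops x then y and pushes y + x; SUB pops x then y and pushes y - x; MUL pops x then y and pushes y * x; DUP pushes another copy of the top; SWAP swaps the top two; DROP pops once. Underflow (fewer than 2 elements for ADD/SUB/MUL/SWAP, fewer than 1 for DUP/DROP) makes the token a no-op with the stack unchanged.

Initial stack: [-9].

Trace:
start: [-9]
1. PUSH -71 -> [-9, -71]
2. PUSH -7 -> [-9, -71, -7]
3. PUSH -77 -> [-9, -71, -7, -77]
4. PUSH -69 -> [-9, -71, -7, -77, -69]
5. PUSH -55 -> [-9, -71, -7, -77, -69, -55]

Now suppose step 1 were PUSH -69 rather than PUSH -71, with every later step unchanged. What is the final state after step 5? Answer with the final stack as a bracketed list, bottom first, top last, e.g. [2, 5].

[-9, -69, -7, -77, -69, -55]

(re-executing from step 1 with the substitution; state before step 1: [-9])
1. PUSH -69 -> [-9, -69]
2. PUSH -7 -> [-9, -69, -7]
3. PUSH -77 -> [-9, -69, -7, -77]
4. PUSH -69 -> [-9, -69, -7, -77, -69]
5. PUSH -55 -> [-9, -69, -7, -77, -69, -55]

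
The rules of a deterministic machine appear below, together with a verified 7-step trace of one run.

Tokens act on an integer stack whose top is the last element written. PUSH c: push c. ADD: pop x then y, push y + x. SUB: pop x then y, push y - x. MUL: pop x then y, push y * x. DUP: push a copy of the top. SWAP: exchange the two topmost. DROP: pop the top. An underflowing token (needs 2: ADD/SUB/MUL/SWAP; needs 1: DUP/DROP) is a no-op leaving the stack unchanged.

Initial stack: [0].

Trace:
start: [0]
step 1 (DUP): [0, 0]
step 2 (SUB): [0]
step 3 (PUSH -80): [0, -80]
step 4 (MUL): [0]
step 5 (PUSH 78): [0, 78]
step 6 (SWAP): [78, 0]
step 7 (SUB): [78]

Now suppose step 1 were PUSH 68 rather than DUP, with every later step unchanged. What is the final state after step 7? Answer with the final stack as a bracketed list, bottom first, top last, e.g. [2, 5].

(re-executing from step 1 with the substitution; state before step 1: [0])
step 1 (PUSH 68): [0, 68]
step 2 (SUB): [-68]
step 3 (PUSH -80): [-68, -80]
step 4 (MUL): [5440]
step 5 (PUSH 78): [5440, 78]
step 6 (SWAP): [78, 5440]
step 7 (SUB): [-5362]

[-5362]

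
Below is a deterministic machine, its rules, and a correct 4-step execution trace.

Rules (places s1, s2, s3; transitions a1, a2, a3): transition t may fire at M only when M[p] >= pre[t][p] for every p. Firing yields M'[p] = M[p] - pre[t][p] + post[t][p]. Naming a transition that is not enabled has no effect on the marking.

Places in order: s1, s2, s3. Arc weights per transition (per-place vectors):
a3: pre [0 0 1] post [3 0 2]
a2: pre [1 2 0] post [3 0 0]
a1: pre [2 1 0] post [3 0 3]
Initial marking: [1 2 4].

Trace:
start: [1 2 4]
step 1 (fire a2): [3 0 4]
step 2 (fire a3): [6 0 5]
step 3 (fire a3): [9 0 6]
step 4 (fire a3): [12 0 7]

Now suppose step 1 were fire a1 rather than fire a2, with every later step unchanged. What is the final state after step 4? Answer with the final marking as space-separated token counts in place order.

10 2 7

(re-executing from step 1 with the substitution; state before step 1: [1 2 4])
step 1 (fire a1): [1 2 4]
step 2 (fire a3): [4 2 5]
step 3 (fire a3): [7 2 6]
step 4 (fire a3): [10 2 7]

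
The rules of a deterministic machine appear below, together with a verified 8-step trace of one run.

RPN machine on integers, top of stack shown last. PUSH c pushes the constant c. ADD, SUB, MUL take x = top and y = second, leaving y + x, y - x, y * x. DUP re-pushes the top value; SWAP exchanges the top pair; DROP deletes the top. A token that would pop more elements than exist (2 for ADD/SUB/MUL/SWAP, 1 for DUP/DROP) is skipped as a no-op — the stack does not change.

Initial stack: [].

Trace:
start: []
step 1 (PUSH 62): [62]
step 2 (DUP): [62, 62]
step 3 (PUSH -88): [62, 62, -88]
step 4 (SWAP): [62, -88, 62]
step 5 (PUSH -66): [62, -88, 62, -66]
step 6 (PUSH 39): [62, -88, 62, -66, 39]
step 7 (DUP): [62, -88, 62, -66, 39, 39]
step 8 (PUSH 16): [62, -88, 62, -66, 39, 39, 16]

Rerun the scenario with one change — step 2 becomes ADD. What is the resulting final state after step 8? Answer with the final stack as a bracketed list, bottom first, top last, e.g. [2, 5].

[-88, 62, -66, 39, 39, 16]

(re-executing from step 2 with the substitution; state before step 2: [62])
step 2 (ADD): [62]
step 3 (PUSH -88): [62, -88]
step 4 (SWAP): [-88, 62]
step 5 (PUSH -66): [-88, 62, -66]
step 6 (PUSH 39): [-88, 62, -66, 39]
step 7 (DUP): [-88, 62, -66, 39, 39]
step 8 (PUSH 16): [-88, 62, -66, 39, 39, 16]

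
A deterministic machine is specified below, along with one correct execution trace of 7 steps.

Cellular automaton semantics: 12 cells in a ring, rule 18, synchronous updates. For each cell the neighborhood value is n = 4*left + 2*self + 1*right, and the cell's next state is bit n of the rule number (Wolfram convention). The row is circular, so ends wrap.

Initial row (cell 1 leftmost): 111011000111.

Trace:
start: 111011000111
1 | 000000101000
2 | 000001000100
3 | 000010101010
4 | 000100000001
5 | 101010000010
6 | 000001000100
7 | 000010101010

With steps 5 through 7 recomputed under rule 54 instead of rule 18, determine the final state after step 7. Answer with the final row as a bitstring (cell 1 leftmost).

111011101110

(re-executing steps 5..7 under rule 54; state before step 5: 000100000001)
5 | 101110000011
6 | 010001000100
7 | 111011101110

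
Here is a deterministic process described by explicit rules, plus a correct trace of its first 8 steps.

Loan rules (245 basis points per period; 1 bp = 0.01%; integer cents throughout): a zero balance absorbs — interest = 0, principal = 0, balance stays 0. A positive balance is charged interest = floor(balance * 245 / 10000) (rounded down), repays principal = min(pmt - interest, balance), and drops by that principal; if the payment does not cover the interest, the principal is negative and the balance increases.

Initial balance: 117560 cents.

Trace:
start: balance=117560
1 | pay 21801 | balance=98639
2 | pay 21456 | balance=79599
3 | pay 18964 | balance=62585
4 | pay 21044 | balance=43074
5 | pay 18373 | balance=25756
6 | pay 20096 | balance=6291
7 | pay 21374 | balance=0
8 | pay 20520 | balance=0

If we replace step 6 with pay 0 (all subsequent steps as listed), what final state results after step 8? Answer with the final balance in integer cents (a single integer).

(re-executing from step 6 with the substitution; state before step 6: balance=25756)
6 | pay 0 | balance=26387
7 | pay 21374 | balance=5659
8 | pay 20520 | balance=0

0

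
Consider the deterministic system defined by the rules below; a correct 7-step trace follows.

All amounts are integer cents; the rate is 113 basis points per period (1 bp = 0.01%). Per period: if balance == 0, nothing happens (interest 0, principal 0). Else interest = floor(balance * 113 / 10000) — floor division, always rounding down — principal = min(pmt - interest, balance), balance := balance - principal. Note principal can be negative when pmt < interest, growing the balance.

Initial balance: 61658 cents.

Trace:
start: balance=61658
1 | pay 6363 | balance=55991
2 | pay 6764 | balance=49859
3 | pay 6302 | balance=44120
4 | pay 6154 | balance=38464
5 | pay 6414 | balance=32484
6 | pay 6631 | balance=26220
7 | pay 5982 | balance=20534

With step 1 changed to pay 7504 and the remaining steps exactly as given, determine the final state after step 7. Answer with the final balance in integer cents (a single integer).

19313

(re-executing from step 1 with the substitution; state before step 1: balance=61658)
1 | pay 7504 | balance=54850
2 | pay 6764 | balance=48705
3 | pay 6302 | balance=42953
4 | pay 6154 | balance=37284
5 | pay 6414 | balance=31291
6 | pay 6631 | balance=25013
7 | pay 5982 | balance=19313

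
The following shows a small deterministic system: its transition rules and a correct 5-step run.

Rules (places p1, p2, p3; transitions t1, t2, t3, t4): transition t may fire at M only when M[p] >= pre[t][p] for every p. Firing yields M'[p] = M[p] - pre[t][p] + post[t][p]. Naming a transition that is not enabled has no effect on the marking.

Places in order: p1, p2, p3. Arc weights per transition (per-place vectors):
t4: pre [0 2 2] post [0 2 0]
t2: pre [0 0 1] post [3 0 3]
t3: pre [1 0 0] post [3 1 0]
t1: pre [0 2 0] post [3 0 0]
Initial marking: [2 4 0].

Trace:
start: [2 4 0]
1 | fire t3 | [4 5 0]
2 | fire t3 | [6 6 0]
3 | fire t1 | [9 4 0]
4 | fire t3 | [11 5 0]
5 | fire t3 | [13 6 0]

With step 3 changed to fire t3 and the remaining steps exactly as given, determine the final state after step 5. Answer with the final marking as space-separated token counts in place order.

12 9 0

(re-executing from step 3 with the substitution; state before step 3: [6 6 0])
3 | fire t3 | [8 7 0]
4 | fire t3 | [10 8 0]
5 | fire t3 | [12 9 0]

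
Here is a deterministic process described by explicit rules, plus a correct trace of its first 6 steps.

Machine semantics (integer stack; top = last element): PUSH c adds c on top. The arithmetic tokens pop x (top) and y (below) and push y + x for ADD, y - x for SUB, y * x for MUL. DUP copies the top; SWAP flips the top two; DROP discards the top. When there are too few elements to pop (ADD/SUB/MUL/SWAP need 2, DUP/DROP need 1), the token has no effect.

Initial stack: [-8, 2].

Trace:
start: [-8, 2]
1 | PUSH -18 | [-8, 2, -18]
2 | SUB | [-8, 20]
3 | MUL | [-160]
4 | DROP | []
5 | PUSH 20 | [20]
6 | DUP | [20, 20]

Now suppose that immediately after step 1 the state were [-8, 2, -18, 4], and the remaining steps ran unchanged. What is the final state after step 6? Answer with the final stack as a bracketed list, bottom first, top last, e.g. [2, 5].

[-8, 20, 20]

state after step 1 := [-8, 2, -18, 4]
2 | SUB | [-8, 2, -22]
3 | MUL | [-8, -44]
4 | DROP | [-8]
5 | PUSH 20 | [-8, 20]
6 | DUP | [-8, 20, 20]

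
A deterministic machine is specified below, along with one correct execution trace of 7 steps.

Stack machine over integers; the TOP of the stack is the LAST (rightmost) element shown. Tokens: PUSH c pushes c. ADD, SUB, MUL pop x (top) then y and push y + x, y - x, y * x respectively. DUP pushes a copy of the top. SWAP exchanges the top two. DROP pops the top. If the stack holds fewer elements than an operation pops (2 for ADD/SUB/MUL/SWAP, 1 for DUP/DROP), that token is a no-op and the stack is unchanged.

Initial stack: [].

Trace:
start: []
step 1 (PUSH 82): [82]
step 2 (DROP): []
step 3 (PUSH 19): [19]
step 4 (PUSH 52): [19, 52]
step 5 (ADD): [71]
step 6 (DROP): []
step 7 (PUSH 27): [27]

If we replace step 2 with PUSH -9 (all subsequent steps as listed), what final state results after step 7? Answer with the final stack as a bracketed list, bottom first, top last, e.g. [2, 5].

[82, -9, 27]

(re-executing from step 2 with the substitution; state before step 2: [82])
step 2 (PUSH -9): [82, -9]
step 3 (PUSH 19): [82, -9, 19]
step 4 (PUSH 52): [82, -9, 19, 52]
step 5 (ADD): [82, -9, 71]
step 6 (DROP): [82, -9]
step 7 (PUSH 27): [82, -9, 27]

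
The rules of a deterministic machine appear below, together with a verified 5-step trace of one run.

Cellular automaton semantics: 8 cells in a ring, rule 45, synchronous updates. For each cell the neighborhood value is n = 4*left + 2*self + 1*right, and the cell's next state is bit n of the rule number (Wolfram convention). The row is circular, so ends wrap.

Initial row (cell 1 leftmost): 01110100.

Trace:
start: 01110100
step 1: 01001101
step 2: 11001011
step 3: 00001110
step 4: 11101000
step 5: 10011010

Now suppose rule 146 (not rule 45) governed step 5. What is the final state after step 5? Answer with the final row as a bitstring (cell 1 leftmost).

01000101

(re-executing step 5 under rule 146; state before step 5: 11101000)
step 5: 01000101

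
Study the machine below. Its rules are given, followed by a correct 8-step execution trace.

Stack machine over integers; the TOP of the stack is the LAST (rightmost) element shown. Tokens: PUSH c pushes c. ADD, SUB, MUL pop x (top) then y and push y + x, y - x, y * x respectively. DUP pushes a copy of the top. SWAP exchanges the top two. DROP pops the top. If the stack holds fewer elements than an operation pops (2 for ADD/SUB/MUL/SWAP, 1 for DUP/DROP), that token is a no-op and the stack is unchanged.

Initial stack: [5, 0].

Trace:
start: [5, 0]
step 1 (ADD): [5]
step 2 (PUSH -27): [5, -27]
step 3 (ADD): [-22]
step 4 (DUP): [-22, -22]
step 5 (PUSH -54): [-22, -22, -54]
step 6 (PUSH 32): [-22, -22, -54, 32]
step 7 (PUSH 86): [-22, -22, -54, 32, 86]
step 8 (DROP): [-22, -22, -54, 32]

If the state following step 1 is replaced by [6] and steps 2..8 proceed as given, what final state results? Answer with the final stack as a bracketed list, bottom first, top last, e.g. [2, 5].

[-21, -21, -54, 32]

state after step 1 := [6]
step 2 (PUSH -27): [6, -27]
step 3 (ADD): [-21]
step 4 (DUP): [-21, -21]
step 5 (PUSH -54): [-21, -21, -54]
step 6 (PUSH 32): [-21, -21, -54, 32]
step 7 (PUSH 86): [-21, -21, -54, 32, 86]
step 8 (DROP): [-21, -21, -54, 32]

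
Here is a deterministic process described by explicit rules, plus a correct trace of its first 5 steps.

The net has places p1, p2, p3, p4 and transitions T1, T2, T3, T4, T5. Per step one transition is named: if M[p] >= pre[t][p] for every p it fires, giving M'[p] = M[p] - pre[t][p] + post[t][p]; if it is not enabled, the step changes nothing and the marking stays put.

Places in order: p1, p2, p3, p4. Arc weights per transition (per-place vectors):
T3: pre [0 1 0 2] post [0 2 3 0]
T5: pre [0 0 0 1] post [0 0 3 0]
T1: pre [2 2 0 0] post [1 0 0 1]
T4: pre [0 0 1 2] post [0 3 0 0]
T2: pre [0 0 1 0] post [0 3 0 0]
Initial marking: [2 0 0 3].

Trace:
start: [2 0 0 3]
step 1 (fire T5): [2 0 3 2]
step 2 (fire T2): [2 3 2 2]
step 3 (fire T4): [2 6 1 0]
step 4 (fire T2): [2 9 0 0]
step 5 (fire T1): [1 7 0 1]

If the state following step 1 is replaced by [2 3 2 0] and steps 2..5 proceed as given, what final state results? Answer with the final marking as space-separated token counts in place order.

state after step 1 := [2 3 2 0]
step 2 (fire T2): [2 6 1 0]
step 3 (fire T4): [2 6 1 0]
step 4 (fire T2): [2 9 0 0]
step 5 (fire T1): [1 7 0 1]

1 7 0 1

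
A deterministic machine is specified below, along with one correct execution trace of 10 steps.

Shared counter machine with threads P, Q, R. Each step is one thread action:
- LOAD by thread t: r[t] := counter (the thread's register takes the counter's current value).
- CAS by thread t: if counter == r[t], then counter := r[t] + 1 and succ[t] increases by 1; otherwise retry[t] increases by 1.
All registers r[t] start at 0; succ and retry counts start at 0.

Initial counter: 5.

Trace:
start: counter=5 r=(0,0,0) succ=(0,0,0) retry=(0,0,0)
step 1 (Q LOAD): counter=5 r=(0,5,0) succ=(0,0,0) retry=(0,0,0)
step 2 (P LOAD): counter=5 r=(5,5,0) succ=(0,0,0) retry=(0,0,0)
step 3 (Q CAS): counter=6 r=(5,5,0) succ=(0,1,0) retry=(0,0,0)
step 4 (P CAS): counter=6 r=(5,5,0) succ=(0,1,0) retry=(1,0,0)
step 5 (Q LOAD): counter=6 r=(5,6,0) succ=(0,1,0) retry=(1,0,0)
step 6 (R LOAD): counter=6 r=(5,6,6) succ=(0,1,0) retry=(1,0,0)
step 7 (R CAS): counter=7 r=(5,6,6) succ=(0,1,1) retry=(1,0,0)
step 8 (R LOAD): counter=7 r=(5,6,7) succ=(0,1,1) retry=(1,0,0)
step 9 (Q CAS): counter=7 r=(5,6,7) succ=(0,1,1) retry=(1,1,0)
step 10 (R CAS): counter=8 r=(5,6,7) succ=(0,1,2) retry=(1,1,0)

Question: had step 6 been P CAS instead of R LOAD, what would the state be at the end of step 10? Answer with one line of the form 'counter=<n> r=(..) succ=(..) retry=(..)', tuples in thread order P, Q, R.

counter=7 r=(5,6,6) succ=(0,2,0) retry=(2,0,2)

(re-executing from step 6 with the substitution; state before step 6: counter=6 r=(5,6,0) succ=(0,1,0) retry=(1,0,0))
step 6 (P CAS): counter=6 r=(5,6,0) succ=(0,1,0) retry=(2,0,0)
step 7 (R CAS): counter=6 r=(5,6,0) succ=(0,1,0) retry=(2,0,1)
step 8 (R LOAD): counter=6 r=(5,6,6) succ=(0,1,0) retry=(2,0,1)
step 9 (Q CAS): counter=7 r=(5,6,6) succ=(0,2,0) retry=(2,0,1)
step 10 (R CAS): counter=7 r=(5,6,6) succ=(0,2,0) retry=(2,0,2)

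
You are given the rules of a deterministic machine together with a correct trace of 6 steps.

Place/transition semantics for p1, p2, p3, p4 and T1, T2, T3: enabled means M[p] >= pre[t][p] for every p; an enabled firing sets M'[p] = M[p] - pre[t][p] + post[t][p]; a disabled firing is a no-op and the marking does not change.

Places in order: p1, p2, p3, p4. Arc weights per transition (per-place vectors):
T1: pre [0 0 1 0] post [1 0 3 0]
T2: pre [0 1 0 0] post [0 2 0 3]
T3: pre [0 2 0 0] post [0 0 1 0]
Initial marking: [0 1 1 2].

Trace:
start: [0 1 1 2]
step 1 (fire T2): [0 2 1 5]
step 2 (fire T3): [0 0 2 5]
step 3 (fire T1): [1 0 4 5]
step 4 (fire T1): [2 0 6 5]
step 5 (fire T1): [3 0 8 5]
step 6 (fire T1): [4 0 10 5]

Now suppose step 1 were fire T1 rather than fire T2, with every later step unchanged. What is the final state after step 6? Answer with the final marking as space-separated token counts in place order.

(re-executing from step 1 with the substitution; state before step 1: [0 1 1 2])
step 1 (fire T1): [1 1 3 2]
step 2 (fire T3): [1 1 3 2]
step 3 (fire T1): [2 1 5 2]
step 4 (fire T1): [3 1 7 2]
step 5 (fire T1): [4 1 9 2]
step 6 (fire T1): [5 1 11 2]

5 1 11 2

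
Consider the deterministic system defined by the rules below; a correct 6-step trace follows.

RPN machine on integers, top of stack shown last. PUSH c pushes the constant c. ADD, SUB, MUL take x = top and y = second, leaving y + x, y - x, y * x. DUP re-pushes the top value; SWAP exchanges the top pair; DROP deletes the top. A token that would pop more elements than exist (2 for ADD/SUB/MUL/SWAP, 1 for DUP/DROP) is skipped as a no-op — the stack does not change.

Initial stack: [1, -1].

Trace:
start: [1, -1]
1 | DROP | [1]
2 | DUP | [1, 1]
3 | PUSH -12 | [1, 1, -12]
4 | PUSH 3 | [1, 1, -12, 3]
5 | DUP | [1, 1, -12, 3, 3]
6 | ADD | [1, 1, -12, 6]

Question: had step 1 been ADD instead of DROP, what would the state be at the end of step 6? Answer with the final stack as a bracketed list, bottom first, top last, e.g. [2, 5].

(re-executing from step 1 with the substitution; state before step 1: [1, -1])
1 | ADD | [0]
2 | DUP | [0, 0]
3 | PUSH -12 | [0, 0, -12]
4 | PUSH 3 | [0, 0, -12, 3]
5 | DUP | [0, 0, -12, 3, 3]
6 | ADD | [0, 0, -12, 6]

[0, 0, -12, 6]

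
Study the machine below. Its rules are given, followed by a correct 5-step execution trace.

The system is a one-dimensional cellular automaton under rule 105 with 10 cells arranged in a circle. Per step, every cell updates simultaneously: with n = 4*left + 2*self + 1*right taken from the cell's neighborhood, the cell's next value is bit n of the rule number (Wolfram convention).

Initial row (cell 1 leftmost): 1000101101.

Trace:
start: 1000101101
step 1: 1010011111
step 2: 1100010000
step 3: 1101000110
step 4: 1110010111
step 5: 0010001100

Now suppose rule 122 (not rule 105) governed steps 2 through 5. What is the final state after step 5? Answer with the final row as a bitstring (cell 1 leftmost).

(re-executing steps 2..5 under rule 122; state before step 2: 1010011111)
step 2: 1101110000
step 3: 1111011001
step 4: 0001111111
step 5: 1011000001

1011000001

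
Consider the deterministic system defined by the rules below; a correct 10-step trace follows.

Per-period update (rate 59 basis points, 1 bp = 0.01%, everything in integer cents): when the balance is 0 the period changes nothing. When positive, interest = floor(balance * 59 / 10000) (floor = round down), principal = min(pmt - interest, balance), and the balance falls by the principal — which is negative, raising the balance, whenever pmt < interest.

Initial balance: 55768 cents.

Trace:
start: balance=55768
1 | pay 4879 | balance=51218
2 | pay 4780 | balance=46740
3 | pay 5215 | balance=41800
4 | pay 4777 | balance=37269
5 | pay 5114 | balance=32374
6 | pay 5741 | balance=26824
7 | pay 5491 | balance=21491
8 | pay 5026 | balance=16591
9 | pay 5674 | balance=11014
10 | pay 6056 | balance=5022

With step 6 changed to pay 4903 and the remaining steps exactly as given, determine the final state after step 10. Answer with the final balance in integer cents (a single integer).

5881

(re-executing from step 6 with the substitution; state before step 6: balance=32374)
6 | pay 4903 | balance=27662
7 | pay 5491 | balance=22334
8 | pay 5026 | balance=17439
9 | pay 5674 | balance=11867
10 | pay 6056 | balance=5881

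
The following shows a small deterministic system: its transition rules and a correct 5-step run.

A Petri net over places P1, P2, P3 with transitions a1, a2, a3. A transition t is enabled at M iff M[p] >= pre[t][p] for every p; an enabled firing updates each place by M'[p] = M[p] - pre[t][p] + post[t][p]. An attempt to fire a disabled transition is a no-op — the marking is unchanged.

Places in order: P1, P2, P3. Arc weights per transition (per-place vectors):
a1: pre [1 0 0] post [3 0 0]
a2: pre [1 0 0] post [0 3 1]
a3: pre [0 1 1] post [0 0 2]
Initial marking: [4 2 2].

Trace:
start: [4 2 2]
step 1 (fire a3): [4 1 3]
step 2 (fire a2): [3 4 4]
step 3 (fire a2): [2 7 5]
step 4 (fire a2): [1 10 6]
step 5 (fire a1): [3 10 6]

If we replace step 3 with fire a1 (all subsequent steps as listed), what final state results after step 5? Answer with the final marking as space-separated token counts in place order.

6 7 5

(re-executing from step 3 with the substitution; state before step 3: [3 4 4])
step 3 (fire a1): [5 4 4]
step 4 (fire a2): [4 7 5]
step 5 (fire a1): [6 7 5]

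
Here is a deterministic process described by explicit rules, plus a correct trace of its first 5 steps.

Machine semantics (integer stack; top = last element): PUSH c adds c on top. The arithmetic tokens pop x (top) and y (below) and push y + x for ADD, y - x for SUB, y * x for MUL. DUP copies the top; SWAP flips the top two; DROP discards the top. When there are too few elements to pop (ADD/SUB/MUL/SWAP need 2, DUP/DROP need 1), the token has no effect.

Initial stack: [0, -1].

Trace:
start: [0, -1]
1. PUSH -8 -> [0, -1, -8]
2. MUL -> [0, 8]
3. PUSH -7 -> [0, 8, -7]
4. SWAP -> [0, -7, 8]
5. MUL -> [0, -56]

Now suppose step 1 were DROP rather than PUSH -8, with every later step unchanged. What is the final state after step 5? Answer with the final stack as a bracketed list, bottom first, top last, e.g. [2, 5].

(re-executing from step 1 with the substitution; state before step 1: [0, -1])
1. DROP -> [0]
2. MUL -> [0]
3. PUSH -7 -> [0, -7]
4. SWAP -> [-7, 0]
5. MUL -> [0]

[0]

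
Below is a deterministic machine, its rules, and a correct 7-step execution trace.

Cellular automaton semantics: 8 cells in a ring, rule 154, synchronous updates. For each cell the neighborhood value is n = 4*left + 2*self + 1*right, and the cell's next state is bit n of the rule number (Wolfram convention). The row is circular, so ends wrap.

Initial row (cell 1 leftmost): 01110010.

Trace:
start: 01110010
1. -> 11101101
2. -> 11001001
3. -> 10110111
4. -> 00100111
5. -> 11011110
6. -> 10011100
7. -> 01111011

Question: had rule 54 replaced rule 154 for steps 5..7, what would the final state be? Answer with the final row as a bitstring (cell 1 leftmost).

10001111

(re-executing steps 5..7 under rule 54; state before step 5: 00100111)
5. -> 11111000
6. -> 00000101
7. -> 10001111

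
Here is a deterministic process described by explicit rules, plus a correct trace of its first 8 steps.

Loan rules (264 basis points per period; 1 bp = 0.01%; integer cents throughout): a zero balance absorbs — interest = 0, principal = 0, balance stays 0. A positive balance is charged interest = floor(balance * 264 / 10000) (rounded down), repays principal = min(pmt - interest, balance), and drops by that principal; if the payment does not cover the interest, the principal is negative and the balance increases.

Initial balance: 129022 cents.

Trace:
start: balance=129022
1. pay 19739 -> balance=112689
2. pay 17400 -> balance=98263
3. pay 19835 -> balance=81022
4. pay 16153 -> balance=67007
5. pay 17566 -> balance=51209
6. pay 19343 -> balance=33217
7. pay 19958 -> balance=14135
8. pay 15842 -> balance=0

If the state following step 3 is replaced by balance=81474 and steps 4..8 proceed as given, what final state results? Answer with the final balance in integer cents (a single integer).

state after step 3 := balance=81474
4. pay 16153 -> balance=67471
5. pay 17566 -> balance=51686
6. pay 19343 -> balance=33707
7. pay 19958 -> balance=14638
8. pay 15842 -> balance=0

0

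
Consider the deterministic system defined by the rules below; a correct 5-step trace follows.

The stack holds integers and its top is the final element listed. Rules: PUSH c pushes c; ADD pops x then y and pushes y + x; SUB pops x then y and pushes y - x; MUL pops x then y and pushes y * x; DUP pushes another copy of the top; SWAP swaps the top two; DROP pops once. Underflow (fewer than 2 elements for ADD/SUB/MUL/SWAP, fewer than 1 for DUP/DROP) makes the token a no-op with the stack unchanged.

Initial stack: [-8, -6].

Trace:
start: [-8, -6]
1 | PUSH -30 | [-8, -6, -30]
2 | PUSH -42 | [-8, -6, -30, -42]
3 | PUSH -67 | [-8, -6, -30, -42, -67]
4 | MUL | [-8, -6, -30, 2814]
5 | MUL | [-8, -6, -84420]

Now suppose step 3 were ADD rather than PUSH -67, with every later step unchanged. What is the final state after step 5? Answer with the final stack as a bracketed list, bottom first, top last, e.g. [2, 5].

(re-executing from step 3 with the substitution; state before step 3: [-8, -6, -30, -42])
3 | ADD | [-8, -6, -72]
4 | MUL | [-8, 432]
5 | MUL | [-3456]

[-3456]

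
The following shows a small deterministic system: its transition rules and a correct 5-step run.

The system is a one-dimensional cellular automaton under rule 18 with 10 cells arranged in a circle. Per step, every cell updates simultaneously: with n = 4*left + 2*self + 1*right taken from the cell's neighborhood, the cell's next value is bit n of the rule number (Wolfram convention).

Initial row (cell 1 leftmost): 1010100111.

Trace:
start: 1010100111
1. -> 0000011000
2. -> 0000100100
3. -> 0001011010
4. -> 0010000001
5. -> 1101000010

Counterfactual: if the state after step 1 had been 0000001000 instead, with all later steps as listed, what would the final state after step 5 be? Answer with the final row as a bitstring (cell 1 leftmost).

1010000000

state after step 1 := 0000001000
2. -> 0000010100
3. -> 0000100010
4. -> 0001010101
5. -> 1010000000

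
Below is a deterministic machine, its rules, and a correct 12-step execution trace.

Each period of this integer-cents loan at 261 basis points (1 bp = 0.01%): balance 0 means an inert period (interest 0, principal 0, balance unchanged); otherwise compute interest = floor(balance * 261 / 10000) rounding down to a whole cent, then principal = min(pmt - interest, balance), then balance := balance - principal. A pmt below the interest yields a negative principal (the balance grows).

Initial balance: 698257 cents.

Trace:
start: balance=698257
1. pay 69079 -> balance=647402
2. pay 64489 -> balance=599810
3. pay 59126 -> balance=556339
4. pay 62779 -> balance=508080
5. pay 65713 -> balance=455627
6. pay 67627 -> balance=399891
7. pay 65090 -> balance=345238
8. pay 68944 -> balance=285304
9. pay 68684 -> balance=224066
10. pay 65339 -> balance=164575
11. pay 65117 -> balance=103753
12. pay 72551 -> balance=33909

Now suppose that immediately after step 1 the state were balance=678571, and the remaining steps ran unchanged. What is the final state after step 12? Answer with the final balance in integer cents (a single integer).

75289

state after step 1 := balance=678571
2. pay 64489 -> balance=631792
3. pay 59126 -> balance=589155
4. pay 62779 -> balance=541752
5. pay 65713 -> balance=490178
6. pay 67627 -> balance=435344
7. pay 65090 -> balance=381616
8. pay 68944 -> balance=322632
9. pay 68684 -> balance=262368
10. pay 65339 -> balance=203876
11. pay 65117 -> balance=144080
12. pay 72551 -> balance=75289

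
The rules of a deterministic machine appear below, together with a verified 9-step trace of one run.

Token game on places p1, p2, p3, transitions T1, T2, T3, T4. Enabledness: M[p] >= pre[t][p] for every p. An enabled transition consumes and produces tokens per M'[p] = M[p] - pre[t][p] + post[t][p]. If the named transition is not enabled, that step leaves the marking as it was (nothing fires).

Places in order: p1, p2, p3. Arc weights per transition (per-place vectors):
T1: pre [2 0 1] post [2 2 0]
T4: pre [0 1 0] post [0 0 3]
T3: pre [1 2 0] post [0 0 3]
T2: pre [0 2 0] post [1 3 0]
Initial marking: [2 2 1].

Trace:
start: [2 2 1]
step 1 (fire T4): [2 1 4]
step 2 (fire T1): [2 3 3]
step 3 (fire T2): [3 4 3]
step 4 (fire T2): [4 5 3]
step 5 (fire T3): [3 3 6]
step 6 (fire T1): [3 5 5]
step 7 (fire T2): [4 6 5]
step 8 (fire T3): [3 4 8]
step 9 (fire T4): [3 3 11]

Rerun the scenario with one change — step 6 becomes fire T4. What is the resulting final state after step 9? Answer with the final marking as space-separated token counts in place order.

3 0 15

(re-executing from step 6 with the substitution; state before step 6: [3 3 6])
step 6 (fire T4): [3 2 9]
step 7 (fire T2): [4 3 9]
step 8 (fire T3): [3 1 12]
step 9 (fire T4): [3 0 15]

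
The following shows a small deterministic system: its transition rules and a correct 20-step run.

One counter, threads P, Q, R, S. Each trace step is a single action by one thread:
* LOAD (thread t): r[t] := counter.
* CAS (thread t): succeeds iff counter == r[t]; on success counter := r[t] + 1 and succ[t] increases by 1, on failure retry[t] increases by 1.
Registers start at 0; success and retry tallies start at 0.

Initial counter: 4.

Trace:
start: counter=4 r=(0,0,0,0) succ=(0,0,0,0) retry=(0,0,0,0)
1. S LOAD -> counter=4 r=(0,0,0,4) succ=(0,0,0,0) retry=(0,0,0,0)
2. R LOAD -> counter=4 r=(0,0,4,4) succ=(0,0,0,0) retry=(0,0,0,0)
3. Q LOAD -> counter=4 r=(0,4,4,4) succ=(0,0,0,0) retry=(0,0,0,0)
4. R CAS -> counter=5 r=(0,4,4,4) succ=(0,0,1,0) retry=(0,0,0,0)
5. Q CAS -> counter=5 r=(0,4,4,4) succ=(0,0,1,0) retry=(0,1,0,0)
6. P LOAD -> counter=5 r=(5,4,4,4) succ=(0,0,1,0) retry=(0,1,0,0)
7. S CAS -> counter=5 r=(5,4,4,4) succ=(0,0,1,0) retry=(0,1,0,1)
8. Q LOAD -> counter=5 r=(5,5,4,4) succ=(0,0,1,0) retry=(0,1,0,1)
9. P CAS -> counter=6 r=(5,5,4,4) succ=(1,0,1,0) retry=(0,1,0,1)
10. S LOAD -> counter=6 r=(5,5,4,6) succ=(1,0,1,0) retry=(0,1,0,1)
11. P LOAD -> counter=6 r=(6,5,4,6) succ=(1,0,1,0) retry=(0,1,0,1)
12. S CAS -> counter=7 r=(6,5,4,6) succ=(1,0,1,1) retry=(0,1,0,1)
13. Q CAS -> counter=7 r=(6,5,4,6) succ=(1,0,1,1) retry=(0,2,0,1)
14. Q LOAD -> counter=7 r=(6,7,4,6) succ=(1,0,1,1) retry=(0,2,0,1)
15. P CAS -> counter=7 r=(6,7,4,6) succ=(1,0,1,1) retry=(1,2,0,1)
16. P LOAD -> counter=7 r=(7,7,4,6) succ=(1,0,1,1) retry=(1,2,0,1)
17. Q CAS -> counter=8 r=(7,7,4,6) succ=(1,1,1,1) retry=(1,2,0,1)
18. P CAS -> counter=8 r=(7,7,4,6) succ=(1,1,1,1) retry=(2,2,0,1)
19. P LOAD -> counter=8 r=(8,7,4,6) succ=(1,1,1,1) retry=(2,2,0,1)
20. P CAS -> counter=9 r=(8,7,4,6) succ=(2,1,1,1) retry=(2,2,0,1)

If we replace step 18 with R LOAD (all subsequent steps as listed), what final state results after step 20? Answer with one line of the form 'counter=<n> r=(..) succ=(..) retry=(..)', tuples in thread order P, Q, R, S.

counter=9 r=(8,7,8,6) succ=(2,1,1,1) retry=(1,2,0,1)

(re-executing from step 18 with the substitution; state before step 18: counter=8 r=(7,7,4,6) succ=(1,1,1,1) retry=(1,2,0,1))
18. R LOAD -> counter=8 r=(7,7,8,6) succ=(1,1,1,1) retry=(1,2,0,1)
19. P LOAD -> counter=8 r=(8,7,8,6) succ=(1,1,1,1) retry=(1,2,0,1)
20. P CAS -> counter=9 r=(8,7,8,6) succ=(2,1,1,1) retry=(1,2,0,1)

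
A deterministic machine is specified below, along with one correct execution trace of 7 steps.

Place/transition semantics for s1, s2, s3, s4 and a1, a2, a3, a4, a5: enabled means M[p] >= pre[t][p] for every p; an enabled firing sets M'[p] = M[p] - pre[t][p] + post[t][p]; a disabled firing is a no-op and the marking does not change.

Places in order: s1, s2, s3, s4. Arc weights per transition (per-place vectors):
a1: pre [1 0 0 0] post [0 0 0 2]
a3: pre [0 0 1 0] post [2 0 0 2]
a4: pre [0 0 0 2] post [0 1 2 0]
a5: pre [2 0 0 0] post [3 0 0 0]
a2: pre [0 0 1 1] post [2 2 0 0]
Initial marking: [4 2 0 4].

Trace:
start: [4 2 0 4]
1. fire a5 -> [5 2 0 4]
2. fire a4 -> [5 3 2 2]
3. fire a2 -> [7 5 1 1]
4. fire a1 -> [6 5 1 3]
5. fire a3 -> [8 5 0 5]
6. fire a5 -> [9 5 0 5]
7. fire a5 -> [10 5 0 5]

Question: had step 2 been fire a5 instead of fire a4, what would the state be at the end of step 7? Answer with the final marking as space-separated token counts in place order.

(re-executing from step 2 with the substitution; state before step 2: [5 2 0 4])
2. fire a5 -> [6 2 0 4]
3. fire a2 -> [6 2 0 4]
4. fire a1 -> [5 2 0 6]
5. fire a3 -> [5 2 0 6]
6. fire a5 -> [6 2 0 6]
7. fire a5 -> [7 2 0 6]

7 2 0 6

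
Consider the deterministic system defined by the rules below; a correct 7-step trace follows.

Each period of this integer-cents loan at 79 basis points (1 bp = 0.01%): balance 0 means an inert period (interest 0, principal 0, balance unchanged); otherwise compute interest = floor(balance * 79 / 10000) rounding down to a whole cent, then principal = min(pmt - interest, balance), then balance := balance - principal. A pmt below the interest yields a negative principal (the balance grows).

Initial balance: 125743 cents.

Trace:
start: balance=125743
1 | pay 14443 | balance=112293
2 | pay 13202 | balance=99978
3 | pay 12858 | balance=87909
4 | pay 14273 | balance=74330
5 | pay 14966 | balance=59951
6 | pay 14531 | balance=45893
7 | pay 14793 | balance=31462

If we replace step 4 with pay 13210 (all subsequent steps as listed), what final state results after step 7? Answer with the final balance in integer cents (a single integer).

32551

(re-executing from step 4 with the substitution; state before step 4: balance=87909)
4 | pay 13210 | balance=75393
5 | pay 14966 | balance=61022
6 | pay 14531 | balance=46973
7 | pay 14793 | balance=32551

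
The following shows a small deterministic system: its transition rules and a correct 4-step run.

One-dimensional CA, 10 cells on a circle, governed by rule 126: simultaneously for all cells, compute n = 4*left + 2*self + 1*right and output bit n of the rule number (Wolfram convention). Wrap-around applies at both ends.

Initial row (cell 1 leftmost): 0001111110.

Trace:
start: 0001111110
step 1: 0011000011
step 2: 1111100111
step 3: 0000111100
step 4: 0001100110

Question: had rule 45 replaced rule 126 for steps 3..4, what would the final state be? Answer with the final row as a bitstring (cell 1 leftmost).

(re-executing steps 3..4 under rule 45; state before step 3: 1111100111)
step 3: 0000000100
step 4: 1111110101

1111110101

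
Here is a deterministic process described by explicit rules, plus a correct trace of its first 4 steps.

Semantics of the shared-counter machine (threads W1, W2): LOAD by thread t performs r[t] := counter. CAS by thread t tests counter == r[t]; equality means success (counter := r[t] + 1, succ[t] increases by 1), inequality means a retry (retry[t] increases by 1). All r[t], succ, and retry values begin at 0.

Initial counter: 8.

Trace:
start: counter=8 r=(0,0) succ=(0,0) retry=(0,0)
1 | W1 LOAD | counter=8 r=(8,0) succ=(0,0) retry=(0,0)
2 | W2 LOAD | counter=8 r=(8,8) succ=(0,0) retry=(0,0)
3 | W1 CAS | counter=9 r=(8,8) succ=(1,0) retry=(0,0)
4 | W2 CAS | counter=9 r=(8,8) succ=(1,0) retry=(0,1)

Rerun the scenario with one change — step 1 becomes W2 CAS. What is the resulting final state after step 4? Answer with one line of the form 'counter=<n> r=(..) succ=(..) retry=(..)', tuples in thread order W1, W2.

counter=9 r=(0,8) succ=(0,1) retry=(1,1)

(re-executing from step 1 with the substitution; state before step 1: counter=8 r=(0,0) succ=(0,0) retry=(0,0))
1 | W2 CAS | counter=8 r=(0,0) succ=(0,0) retry=(0,1)
2 | W2 LOAD | counter=8 r=(0,8) succ=(0,0) retry=(0,1)
3 | W1 CAS | counter=8 r=(0,8) succ=(0,0) retry=(1,1)
4 | W2 CAS | counter=9 r=(0,8) succ=(0,1) retry=(1,1)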